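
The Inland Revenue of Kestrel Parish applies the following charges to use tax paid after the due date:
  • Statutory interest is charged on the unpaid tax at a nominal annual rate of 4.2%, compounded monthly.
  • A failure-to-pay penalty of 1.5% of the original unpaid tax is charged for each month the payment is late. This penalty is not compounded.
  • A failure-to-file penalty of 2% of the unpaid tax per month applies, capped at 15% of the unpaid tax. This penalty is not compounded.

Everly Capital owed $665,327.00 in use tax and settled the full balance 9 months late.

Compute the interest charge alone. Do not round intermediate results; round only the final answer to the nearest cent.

$21,253.62

Interest (4.2%/yr ÷ 12 = 0.35%/month): $665,327.00 × ((1 + 0.0035)^9 − 1) = $21,253.6185…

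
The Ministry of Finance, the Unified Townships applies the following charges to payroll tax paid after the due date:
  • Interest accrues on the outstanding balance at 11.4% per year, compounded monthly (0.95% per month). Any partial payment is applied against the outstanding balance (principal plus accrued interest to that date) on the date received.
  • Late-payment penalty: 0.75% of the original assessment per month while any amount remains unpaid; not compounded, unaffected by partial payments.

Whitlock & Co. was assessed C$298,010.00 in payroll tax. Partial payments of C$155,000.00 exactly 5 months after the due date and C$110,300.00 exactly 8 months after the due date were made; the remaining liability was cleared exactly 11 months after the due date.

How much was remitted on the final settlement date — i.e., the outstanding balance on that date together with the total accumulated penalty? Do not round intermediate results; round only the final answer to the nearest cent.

C$77,739.07

Balance at month 5: C$298,010.0000 × (1 + 0.0095)^5 = C$312,436.9962…
After C$155,000.00 payment: C$312,436.9962… − C$155,000.00 = C$157,436.9962…
Balance at month 8: C$157,436.9962… × (1 + 0.0095)^3 = C$161,966.7117…
After C$110,300.00 payment: C$161,966.7117… − C$110,300.00 = C$51,666.7117…
Balance at month 11: C$51,666.7117… × (1 + 0.0095)^3 = C$53,153.2460…
Penalty: 11 × 0.75% × C$298,010.00 = C$24,585.83…
Final settlement = outstanding balance + penalty = C$53,153.2460… + C$24,585.83… = C$77,739.07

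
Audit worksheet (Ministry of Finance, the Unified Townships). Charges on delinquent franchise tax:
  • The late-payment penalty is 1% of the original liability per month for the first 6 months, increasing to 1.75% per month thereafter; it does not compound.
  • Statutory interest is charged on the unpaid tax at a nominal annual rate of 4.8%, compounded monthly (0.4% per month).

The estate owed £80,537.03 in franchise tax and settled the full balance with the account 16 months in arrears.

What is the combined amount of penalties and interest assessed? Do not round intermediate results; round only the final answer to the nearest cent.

£24,238.13

Penalty, months 1–6: 6 × 1% × £80,537.03 = £4,832.22…
Penalty, months 7–16: 10 × 1.75% × £80,537.03 = £14,093.98…
Interest: £80,537.03 × ((1 + 0.004)^16 − 1) = £80,537.03 × 0.0659563… = £5,311.9254…
Penalties + interest = £18,926.2021… + £5,311.9254… = £24,238.13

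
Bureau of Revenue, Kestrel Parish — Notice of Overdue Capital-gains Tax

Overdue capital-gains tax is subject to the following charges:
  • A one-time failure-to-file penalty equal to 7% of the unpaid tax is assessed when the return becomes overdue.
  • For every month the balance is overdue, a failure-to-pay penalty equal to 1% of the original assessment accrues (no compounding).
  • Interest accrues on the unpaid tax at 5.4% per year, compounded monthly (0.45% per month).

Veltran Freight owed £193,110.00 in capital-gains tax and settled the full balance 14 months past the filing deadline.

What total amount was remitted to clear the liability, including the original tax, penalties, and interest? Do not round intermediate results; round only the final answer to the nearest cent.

Failure-to-file penalty: 7% × £193,110.00 = £13,517.70
Failure-to-pay penalty: 14 × 1% × £193,110.00 = £27,035.40
Interest: £193,110.00 × ((1 + 0.0045)^14 − 1) = £193,110.00 × 0.0648763… = £12,528.2688…
Total = £193,110.00 + £40,553.1000 + £12,528.2688… = £246,191.37

£246,191.37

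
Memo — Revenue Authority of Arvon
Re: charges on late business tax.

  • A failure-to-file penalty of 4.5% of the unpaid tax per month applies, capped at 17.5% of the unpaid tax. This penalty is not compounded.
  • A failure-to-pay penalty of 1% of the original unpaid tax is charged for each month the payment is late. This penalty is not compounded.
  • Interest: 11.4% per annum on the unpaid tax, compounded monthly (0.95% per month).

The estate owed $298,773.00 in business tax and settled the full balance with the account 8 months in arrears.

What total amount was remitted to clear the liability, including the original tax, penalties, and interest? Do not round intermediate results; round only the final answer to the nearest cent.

Failure-to-file: 8 × 4.5% × $298,773.00 = $107,558.28, capped at 17.5% × $298,773.00 = $52,285.28…
Failure-to-pay penalty: 8 × 1% × $298,773.00 = $23,901.84
Interest: $298,773.00 × ((1 + 0.0095)^8 − 1) = $298,773.00 × 0.0785756… = $23,476.2640…
Total = $298,773.00 + $76,187.1150 + $23,476.2640… = $398,436.38

$398,436.38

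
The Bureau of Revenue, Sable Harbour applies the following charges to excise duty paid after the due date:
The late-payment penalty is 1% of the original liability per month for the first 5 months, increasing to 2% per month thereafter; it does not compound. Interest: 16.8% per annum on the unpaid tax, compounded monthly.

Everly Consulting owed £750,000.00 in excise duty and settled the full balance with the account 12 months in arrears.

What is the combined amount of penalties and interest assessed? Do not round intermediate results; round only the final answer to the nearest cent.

Penalty, months 1–5: 5 × 1% × £750,000.00 = £37,500.00
Penalty, months 6–12: 7 × 2% × £750,000.00 = £105,000.00
Interest (16.8%/yr ÷ 12 = 1.4%/month): £750,000.00 × ((1 + 0.014)^12 − 1) = £136,169.3467…
Penalties + interest = £142,500.0000 + £136,169.3467… = £278,669.35

£278,669.35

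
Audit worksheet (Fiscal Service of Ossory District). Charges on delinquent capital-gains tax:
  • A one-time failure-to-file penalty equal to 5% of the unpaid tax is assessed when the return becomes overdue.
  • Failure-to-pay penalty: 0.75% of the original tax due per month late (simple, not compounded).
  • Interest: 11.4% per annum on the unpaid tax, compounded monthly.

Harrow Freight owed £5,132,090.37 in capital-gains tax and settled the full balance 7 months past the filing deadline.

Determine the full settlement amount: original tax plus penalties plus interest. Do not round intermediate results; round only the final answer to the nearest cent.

£6,009,295.71

Failure-to-file penalty: 5% × £5,132,090.37 = £256,604.52…
Failure-to-pay penalty = 0.75% × £5,132,090.37 × 7 mo = £269,434.74…
Interest (11.4%/yr ÷ 12 = 0.95%/month): £5,132,090.37 × ((1 + 0.0095)^7 − 1) = £351,166.0797…
Total = £5,132,090.37 + £526,039.2629… + £351,166.0797… = £6,009,295.71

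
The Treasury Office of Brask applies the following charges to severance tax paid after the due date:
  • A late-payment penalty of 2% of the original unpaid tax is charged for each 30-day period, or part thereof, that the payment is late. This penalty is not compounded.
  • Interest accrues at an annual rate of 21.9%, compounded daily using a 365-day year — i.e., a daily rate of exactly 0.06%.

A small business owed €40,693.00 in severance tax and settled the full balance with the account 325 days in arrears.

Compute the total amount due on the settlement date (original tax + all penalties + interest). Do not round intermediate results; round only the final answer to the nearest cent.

€58,404.22

Penalty periods: ⌈325/30⌉ = 11; penalty = 11 × 2% × €40,693.00 = €8,952.46
Interest: €40,693.00 × ((1 + 0.0006)^325 − 1) = €40,693.00 × 0.21523992… = €8,758.7581…
Total = €40,693.00 + €8,952.4600 + €8,758.7581… = €58,404.22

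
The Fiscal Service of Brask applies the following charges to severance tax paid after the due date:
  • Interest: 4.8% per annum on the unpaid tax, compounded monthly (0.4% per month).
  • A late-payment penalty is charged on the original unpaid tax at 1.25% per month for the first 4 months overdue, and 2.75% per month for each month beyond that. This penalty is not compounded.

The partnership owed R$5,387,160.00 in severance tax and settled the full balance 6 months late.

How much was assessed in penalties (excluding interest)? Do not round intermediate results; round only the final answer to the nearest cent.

R$565,651.80

Penalty, months 1–4: 4 × 1.25% × R$5,387,160.00 = R$269,358.00
Penalty, months 5–6: 2 × 2.75% × R$5,387,160.00 = R$296,293.80
Total penalty = R$269,358.00 + R$296,293.80 = R$565,651.80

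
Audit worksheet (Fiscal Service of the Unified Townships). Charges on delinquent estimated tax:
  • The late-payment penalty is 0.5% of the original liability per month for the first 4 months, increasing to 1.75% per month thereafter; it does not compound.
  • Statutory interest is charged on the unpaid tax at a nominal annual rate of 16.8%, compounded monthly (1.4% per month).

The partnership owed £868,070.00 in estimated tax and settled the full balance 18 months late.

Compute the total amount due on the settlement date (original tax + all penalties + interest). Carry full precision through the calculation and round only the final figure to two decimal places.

£1,344,943.74

Penalty, months 1–4: 4 × 0.5% × £868,070.00 = £17,361.40
Penalty, months 5–18: 14 × 1.75% × £868,070.00 = £212,677.15
Interest: £868,070.00 × ((1 + 0.014)^18 − 1) = £868,070.00 × 0.2843494… = £246,835.1908…
Total = £868,070.00 + £230,038.5500 + £246,835.1908… = £1,344,943.74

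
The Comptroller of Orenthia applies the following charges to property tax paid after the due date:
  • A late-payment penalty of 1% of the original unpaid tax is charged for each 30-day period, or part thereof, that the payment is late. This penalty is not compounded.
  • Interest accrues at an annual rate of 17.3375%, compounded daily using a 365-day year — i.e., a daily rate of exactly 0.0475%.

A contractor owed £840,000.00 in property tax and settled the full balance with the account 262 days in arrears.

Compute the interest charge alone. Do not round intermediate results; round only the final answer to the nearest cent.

Interest: £840,000.00 × ((1 + 0.000475)^262 − 1) = £840,000.00 × 0.13249193… = £111,293.2212…

£111,293.22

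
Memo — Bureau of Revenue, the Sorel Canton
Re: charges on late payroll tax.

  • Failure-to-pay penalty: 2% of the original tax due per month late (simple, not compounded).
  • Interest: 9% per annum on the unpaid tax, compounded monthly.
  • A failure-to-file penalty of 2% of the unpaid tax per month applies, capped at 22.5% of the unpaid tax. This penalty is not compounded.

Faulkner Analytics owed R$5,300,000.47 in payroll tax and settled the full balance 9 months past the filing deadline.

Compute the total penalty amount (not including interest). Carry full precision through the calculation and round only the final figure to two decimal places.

Failure-to-file: 9 × 2% × R$5,300,000.47 = R$954,000.08… (under the 22.5% cap)
Failure-to-pay penalty: 9 × 2% × R$5,300,000.47 = R$954,000.08…
Total penalty = R$954,000.08… + R$954,000.08… = R$1,908,000.17

R$1,908,000.17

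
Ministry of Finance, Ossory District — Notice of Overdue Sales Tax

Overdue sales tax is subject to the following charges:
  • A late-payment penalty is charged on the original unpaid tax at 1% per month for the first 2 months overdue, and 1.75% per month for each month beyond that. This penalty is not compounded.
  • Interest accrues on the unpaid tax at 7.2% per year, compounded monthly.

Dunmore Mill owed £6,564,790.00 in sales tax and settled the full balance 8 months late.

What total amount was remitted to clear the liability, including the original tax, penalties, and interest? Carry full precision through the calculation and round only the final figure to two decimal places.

£7,707,195.98

Penalty, months 1–2: 2 × 1% × £6,564,790.00 = £131,295.80
Penalty, months 3–8: 6 × 1.75% × £6,564,790.00 = £689,302.95
Interest (7.2%/yr ÷ 12 = 0.6%/month): £6,564,790.00 × ((1 + 0.006)^8 − 1) = £321,807.2344…
Total = £6,564,790.00 + £820,598.7500 + £321,807.2344… = £7,707,195.98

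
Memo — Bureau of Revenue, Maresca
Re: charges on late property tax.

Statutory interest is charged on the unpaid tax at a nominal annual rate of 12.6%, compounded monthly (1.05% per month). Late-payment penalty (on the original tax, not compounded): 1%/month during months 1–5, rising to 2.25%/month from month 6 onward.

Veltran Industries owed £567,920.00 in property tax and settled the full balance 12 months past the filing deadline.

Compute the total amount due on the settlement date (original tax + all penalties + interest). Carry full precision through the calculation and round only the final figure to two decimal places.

Penalty, months 1–5: 5 × 1% × £567,920.00 = £28,396.00
Penalty, months 6–12: 7 × 2.25% × £567,920.00 = £89,447.40
Interest: £567,920.00 × ((1 + 0.0105)^12 − 1) = £567,920.00 × 0.1335373… = £75,838.5015…
Total = £567,920.00 + £117,843.4000 + £75,838.5015… = £761,601.90

£761,601.90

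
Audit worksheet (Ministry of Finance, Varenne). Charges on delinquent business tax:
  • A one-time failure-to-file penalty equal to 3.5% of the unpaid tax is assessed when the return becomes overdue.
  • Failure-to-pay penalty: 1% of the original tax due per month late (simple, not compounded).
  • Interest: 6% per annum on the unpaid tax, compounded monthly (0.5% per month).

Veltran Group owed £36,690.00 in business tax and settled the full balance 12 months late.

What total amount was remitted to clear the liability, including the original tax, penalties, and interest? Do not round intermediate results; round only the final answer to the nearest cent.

£44,639.91

Failure-to-file penalty: 3.5% × £36,690.00 = £1,284.15
Failure-to-pay penalty: 12 × 1% × £36,690.00 = £4,402.80
Interest: £36,690.00 × ((1 + 0.005)^12 − 1) = £36,690.00 × 0.0616778… = £2,262.9589…
Total = £36,690.00 + £5,686.9500 + £2,262.9589… = £44,639.91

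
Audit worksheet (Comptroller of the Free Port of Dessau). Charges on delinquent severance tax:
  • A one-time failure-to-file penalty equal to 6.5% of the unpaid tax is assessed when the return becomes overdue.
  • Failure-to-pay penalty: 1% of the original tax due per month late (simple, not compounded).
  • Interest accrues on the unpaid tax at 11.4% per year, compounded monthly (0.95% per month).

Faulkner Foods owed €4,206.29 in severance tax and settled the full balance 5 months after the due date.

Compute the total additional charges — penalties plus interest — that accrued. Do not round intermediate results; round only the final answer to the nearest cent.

€687.35

Failure-to-file penalty: 6.5% × €4,206.29 = €273.41…
Failure-to-pay penalty: 5 × 1% × €4,206.29 = €210.31…
Interest: €4,206.29 × ((1 + 0.0095)^5 − 1) = €4,206.29 × 0.0484111… = €203.6312…
Penalties + interest = €483.7234… + €203.6312… = €687.35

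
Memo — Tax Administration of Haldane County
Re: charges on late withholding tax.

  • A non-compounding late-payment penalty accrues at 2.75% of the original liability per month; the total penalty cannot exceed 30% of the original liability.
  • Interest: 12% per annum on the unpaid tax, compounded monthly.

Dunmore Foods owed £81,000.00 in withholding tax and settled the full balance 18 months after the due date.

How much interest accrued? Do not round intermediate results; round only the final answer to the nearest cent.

£15,887.95

Interest (12%/yr ÷ 12 = 1%/month): £81,000.00 × ((1 + 0.01)^18 − 1) = £15,887.9455…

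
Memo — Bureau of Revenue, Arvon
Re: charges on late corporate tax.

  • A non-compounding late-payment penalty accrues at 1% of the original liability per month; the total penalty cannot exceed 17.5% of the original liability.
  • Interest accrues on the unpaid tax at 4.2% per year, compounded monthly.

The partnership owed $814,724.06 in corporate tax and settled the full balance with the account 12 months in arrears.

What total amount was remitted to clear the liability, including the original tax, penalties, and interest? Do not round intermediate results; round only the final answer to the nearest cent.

$947,375.81

Penalty: 12 × 1% × $814,724.06 = $97,766.89… (below the 17.5% cap of $142,576.71…)
Interest (4.2%/yr ÷ 12 = 0.35%/month): $814,724.06 × ((1 + 0.0035)^12 − 1) = $34,884.8607…
Total = $814,724.06 + $97,766.8872 + $34,884.8607… = $947,375.81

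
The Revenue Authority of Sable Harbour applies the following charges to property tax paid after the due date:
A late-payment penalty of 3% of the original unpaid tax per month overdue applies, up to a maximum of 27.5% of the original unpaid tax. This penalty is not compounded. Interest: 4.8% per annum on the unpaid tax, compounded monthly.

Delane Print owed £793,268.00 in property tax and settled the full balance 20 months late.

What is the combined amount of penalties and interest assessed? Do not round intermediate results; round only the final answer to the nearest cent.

£284,080.55

Penalty (uncapped): 20 × 3% × £793,268.00 = £475,960.80; cap = 27.5% × £793,268.00 = £218,148.70 → penalty = £218,148.70
Interest (4.8%/yr ÷ 12 = 0.4%/month): £793,268.00 × ((1 + 0.004)^20 − 1) = £65,931.8482…
Penalties + interest = £218,148.7000 + £65,931.8482… = £284,080.55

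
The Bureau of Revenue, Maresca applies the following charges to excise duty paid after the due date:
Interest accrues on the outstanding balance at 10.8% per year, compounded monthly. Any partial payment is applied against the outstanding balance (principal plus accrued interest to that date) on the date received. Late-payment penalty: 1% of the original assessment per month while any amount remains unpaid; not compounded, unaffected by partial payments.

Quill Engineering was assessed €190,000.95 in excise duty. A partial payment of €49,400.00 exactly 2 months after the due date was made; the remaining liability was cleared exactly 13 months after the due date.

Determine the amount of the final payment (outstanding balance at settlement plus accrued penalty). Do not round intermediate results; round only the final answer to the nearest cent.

€183,655.40

Monthly rate = 10.8% ÷ 12 = 0.9%
Balance at month 2: €190,000.9500 × (1 + 0.009)^2 = €193,436.3572…
After €49,400.00 payment: €193,436.3572… − €49,400.00 = €144,036.3572…
Balance at month 13: €144,036.3572… × (1 + 0.009)^11 = €158,955.2797…
Penalty: 13 × 1% × €190,000.95 = €24,700.12…
Final settlement = outstanding balance + penalty = €158,955.2797… + €24,700.12… = €183,655.40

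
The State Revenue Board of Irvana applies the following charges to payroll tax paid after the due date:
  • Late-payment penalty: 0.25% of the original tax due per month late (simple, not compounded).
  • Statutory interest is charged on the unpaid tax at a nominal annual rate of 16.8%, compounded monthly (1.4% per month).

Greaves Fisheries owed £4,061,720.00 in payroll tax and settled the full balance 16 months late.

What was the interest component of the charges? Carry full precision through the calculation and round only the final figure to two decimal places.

£1,011,892.11

Interest: £4,061,720.00 × ((1 + 0.014)^16 − 1) = £4,061,720.00 × 0.2491290… = £1,011,892.1113…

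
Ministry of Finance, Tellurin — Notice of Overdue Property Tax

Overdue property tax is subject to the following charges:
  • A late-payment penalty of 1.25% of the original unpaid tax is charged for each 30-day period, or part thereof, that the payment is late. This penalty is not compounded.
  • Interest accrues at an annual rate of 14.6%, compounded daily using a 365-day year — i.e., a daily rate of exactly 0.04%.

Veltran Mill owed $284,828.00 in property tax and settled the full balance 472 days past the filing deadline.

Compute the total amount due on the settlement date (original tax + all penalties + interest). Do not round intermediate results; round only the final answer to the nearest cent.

Penalty periods: ⌈472/30⌉ = 16; penalty = 16 × 1.25% × $284,828.00 = $56,965.60
Interest: $284,828.00 × ((1 + 0.0004)^472 − 1) = $284,828.00 × 0.20775377… = $59,174.0922…
Total = $284,828.00 + $56,965.6000 + $59,174.0922… = $400,967.69

$400,967.69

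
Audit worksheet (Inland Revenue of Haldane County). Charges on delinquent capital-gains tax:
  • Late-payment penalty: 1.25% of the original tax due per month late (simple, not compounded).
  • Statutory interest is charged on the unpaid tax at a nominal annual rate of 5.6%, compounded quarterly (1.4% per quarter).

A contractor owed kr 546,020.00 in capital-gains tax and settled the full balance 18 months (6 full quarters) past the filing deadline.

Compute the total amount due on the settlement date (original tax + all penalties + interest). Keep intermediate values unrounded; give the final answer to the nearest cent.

kr 716,375.76

Late-payment penalty: 18 × 1.25% × kr 546,020.00 = kr 122,854.50
Interest: kr 546,020.00 × ((1 + 0.014)^6 − 1) = kr 546,020.00 × 0.0869955… = kr 47,501.2608…
Total = kr 546,020.00 + kr 122,854.5000 + kr 47,501.2608… = kr 716,375.76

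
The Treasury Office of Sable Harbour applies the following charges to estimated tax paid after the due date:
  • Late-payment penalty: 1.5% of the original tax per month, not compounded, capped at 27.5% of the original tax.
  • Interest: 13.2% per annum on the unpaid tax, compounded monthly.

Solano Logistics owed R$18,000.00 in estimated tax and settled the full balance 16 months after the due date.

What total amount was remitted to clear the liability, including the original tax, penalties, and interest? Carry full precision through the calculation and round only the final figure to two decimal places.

Penalty: 16 × 1.5% × R$18,000.00 = R$4,320.00 (below the 27.5% cap of R$4,950.00)
Interest (13.2%/yr ÷ 12 = 1.1%/month): R$18,000.00 × ((1 + 0.011)^16 − 1) = R$3,443.2690…
Total = R$18,000.00 + R$4,320.0000 + R$3,443.2690… = R$25,763.27

R$25,763.27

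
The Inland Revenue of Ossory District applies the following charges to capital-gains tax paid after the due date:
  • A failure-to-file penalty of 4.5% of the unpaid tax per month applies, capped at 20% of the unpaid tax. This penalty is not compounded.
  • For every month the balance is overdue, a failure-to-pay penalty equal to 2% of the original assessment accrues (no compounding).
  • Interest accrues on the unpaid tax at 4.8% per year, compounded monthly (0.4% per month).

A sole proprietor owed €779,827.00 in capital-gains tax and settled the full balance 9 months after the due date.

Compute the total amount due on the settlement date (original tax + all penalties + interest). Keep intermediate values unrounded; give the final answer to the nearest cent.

€1,104,688.43

Failure-to-file: 9 × 4.5% × €779,827.00 = €315,829.94…, capped at 20% × €779,827.00 = €155,965.40
Failure-to-pay penalty = 2% × €779,827.00 × 9 mo = €140,368.86
Interest: €779,827.00 × ((1 + 0.004)^9 − 1) = €779,827.00 × 0.0365814… = €28,527.1700…
Total = €779,827.00 + €296,334.2600 + €28,527.1700… = €1,104,688.43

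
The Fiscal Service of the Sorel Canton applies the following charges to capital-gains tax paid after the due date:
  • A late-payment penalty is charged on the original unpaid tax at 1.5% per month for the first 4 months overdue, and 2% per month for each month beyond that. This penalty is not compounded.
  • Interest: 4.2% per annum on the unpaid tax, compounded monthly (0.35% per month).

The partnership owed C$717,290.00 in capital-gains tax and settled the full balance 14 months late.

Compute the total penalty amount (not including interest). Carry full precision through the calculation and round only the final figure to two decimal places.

Penalty, months 1–4: 4 × 1.5% × C$717,290.00 = C$43,037.40
Penalty, months 5–14: 10 × 2% × C$717,290.00 = C$143,458.00
Total penalty = C$43,037.40 + C$143,458.00 = C$186,495.40

C$186,495.40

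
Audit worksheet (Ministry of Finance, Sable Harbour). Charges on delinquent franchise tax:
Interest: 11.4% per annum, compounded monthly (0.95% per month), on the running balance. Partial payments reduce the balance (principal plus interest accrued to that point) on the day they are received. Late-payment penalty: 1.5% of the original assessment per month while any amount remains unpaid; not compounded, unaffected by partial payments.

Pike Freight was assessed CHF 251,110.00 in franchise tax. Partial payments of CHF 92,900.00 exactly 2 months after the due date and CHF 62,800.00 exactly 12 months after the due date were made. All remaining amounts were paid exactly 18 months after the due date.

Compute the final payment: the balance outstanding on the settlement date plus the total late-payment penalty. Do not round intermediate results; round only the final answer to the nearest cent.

Balance at month 2: CHF 251,110.0000 × (1 + 0.0095)^2 = CHF 255,903.7527…
After CHF 92,900.00 payment: CHF 255,903.7527… − CHF 92,900.00 = CHF 163,003.7527…
Balance at month 12: CHF 163,003.7527… × (1 + 0.0095)^10 = CHF 179,168.1608…
After CHF 62,800.00 payment: CHF 179,168.1608… − CHF 62,800.00 = CHF 116,368.1608…
Balance at month 18: CHF 116,368.1608… × (1 + 0.0095)^6 = CHF 123,160.6891…
Penalty: 18 × 1.5% × CHF 251,110.00 = CHF 67,799.70
Final settlement = outstanding balance + penalty = CHF 123,160.6891… + CHF 67,799.70 = CHF 190,960.39

CHF 190,960.39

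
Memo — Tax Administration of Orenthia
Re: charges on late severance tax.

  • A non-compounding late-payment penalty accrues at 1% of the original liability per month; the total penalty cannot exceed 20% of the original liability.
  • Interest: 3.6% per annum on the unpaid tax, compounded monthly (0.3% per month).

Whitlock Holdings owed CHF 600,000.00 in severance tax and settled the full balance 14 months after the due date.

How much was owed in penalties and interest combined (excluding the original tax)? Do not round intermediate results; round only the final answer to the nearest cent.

Penalty: 14 × 1% × CHF 600,000.00 = CHF 84,000.00 (below the 20% cap of CHF 120,000.00)
Interest: CHF 600,000.00 × ((1 + 0.003)^14 − 1) = CHF 600,000.00 × 0.0428289… = CHF 25,697.3457…
Penalties + interest = CHF 84,000.0000 + CHF 25,697.3457… = CHF 109,697.35

CHF 109,697.35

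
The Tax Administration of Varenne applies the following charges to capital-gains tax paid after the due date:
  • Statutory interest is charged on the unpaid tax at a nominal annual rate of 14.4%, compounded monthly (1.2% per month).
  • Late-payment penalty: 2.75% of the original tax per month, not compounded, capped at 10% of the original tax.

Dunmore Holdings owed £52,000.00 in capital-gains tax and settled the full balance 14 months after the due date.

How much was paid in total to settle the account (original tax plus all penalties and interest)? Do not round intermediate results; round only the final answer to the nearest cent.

Penalty (uncapped): 14 × 2.75% × £52,000.00 = £20,020.00; cap = 10% × £52,000.00 = £5,200.00 → penalty = £5,200.00
Interest: £52,000.00 × ((1 + 0.012)^14 − 1) = £52,000.00 × 0.1817543… = £9,451.2213…
Total = £52,000.00 + £5,200.0000 + £9,451.2213… = £66,651.22

£66,651.22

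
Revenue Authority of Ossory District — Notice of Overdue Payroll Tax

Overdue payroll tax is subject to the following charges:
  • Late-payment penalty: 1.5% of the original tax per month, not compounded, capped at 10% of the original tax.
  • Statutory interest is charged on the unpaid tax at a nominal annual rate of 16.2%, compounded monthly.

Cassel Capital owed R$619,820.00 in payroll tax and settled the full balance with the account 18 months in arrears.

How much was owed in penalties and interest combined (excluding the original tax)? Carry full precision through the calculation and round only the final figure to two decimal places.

Penalty (uncapped): 18 × 1.5% × R$619,820.00 = R$167,351.40; cap = 10% × R$619,820.00 = R$61,982.00 → penalty = R$61,982.00
Interest (16.2%/yr ÷ 12 = 1.35%/month): R$619,820.00 × ((1 + 0.0135)^18 − 1) = R$169,209.3173…
Penalties + interest = R$61,982.0000 + R$169,209.3173… = R$231,191.32

R$231,191.32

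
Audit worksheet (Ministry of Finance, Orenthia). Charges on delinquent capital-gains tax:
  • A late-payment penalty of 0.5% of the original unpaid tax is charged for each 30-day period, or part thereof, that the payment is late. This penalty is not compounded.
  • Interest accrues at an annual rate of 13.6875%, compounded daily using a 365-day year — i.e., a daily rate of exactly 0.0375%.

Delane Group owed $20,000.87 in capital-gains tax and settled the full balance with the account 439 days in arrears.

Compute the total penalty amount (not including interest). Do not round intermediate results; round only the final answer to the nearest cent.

$1,500.07

Penalty periods: ⌈439/30⌉ = 15; penalty = 15 × 0.5% × $20,000.87 = $1,500.07…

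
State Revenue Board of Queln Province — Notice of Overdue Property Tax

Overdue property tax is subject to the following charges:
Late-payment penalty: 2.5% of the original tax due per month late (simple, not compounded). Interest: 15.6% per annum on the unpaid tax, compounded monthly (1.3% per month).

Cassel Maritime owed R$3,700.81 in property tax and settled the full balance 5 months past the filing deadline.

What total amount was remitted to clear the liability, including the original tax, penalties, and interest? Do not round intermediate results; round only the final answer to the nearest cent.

R$4,410.30

Late-payment penalty: 5 × 2.5% × R$3,700.81 = R$462.60…
Interest: R$3,700.81 × ((1 + 0.013)^5 − 1) = R$3,700.81 × 0.0667121… = R$246.8889…
Total = R$3,700.81 + R$462.6013… + R$246.8889… = R$4,410.30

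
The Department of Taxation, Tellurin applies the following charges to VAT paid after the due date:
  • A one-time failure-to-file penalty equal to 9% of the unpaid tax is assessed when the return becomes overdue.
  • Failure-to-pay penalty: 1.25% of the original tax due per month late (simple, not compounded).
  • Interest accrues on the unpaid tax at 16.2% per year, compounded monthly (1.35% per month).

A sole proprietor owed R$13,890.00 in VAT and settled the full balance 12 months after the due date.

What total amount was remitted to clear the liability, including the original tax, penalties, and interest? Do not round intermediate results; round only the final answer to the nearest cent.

Failure-to-file penalty: 9% × R$13,890.00 = R$1,250.10
Failure-to-pay penalty: 12 × 1.25% × R$13,890.00 = R$2,083.50
Interest: R$13,890.00 × ((1 + 0.0135)^12 − 1) = R$13,890.00 × 0.1745866… = R$2,425.0077…
Total = R$13,890.00 + R$3,333.6000 + R$2,425.0077… = R$19,648.61

R$19,648.61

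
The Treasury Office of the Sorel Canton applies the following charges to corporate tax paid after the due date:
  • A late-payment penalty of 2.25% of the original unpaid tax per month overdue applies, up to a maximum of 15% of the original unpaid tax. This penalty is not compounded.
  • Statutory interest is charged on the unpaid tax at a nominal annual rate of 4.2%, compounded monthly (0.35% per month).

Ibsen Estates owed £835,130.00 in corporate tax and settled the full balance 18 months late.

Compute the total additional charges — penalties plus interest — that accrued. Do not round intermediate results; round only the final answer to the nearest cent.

£179,477.54

Penalty (uncapped): 18 × 2.25% × £835,130.00 = £338,227.65; cap = 15% × £835,130.00 = £125,269.50 → penalty = £125,269.50
Interest: £835,130.00 × ((1 + 0.0035)^18 − 1) = £835,130.00 × 0.0649097… = £54,208.0375…
Penalties + interest = £125,269.5000 + £54,208.0375… = £179,477.54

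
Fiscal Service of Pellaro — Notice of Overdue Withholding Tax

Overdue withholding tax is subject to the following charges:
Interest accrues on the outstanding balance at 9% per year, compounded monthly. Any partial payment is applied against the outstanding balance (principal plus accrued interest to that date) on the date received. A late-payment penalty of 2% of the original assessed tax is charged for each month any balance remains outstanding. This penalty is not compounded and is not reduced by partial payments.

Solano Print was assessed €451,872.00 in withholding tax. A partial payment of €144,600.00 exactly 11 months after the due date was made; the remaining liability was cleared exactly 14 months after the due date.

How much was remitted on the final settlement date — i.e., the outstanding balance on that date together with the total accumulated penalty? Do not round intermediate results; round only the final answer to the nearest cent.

Monthly rate = 9% ÷ 12 = 0.75%
Balance at month 11: €451,872.0000 × (1 + 0.0075)^11 = €490,581.3503…
After €144,600.00 payment: €490,581.3503… − €144,600.00 = €345,981.3503…
Balance at month 14: €345,981.3503… × (1 + 0.0075)^3 = €353,824.4610…
Penalty: 14 × 2% × €451,872.00 = €126,524.16
Final settlement = outstanding balance + penalty = €353,824.4610… + €126,524.16 = €480,348.62

€480,348.62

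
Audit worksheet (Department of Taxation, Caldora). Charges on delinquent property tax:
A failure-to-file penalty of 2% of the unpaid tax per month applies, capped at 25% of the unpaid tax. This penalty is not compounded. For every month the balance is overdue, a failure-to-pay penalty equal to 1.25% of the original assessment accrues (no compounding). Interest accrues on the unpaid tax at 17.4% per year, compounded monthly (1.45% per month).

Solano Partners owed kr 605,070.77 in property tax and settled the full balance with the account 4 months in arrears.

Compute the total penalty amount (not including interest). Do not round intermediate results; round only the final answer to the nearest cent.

Failure-to-file: 4 × 2% × kr 605,070.77 = kr 48,405.66… (under the 25% cap)
Failure-to-pay penalty: 4 × 1.25% × kr 605,070.77 = kr 30,253.54…
Total penalty = kr 48,405.66… + kr 30,253.54… = kr 78,659.20

kr 78,659.20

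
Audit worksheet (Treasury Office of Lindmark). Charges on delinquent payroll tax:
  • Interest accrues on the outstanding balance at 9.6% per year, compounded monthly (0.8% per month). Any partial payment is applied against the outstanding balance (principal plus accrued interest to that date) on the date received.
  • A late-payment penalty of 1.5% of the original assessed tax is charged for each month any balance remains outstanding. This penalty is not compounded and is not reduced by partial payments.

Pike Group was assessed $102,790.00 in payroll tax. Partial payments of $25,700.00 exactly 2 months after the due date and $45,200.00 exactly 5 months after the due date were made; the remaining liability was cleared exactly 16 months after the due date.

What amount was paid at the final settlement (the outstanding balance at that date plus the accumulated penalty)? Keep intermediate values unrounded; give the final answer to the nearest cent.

Balance at month 2: $102,790.0000 × (1 + 0.008)^2 = $104,441.2186…
After $25,700.00 payment: $104,441.2186… − $25,700.00 = $78,741.2186…
Balance at month 5: $78,741.2186… × (1 + 0.008)^3 = $80,646.1664…
After $45,200.00 payment: $80,646.1664… − $45,200.00 = $35,446.1664…
Balance at month 16: $35,446.1664… × (1 + 0.008)^11 = $38,693.2425…
Penalty: 16 × 1.5% × $102,790.00 = $24,669.60
Final settlement = outstanding balance + penalty = $38,693.2425… + $24,669.60 = $63,362.84

$63,362.84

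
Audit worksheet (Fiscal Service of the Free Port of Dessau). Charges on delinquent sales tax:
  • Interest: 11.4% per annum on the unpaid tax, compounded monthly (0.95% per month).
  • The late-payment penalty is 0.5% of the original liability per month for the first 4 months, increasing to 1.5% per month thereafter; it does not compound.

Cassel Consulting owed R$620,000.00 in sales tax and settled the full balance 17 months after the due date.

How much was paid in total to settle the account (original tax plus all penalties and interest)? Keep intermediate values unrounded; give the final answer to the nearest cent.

R$861,413.67

Penalty, months 1–4: 4 × 0.5% × R$620,000.00 = R$12,400.00
Penalty, months 5–17: 13 × 1.5% × R$620,000.00 = R$120,900.00
Interest: R$620,000.00 × ((1 + 0.0095)^17 − 1) = R$620,000.00 × 0.1743769… = R$108,113.6707…
Total = R$620,000.00 + R$133,300.0000 + R$108,113.6707… = R$861,413.67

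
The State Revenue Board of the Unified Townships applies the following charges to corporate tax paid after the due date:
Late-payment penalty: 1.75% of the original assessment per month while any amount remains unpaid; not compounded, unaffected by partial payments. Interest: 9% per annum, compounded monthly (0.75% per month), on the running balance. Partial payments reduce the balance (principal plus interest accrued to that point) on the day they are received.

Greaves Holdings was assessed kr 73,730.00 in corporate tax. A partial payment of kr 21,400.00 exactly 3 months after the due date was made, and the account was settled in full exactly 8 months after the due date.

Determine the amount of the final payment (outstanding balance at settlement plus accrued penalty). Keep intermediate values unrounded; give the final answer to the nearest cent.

kr 66,379.25

Balance at month 3: kr 73,730.0000 × (1 + 0.0075)^3 = kr 75,401.3980…
After kr 21,400.00 payment: kr 75,401.3980… − kr 21,400.00 = kr 54,001.3980…
Balance at month 8: kr 54,001.3980… × (1 + 0.0075)^5 = kr 56,057.0549…
Penalty: 8 × 1.75% × kr 73,730.00 = kr 10,322.20
Final settlement = outstanding balance + penalty = kr 56,057.0549… + kr 10,322.20 = kr 66,379.25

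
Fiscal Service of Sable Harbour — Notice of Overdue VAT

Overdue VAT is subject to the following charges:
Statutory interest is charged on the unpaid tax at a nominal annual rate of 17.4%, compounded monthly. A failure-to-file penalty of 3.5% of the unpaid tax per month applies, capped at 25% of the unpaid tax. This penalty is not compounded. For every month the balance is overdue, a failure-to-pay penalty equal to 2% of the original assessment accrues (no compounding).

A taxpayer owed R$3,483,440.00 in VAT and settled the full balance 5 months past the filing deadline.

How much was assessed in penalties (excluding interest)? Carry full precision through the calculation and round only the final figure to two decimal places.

Failure-to-file: 5 × 3.5% × R$3,483,440.00 = R$609,602.00 (under the 25% cap)
Failure-to-pay penalty: 5 × 2% × R$3,483,440.00 = R$348,344.00
Total penalty = R$609,602.00 + R$348,344.00 = R$957,946.00

R$957,946.00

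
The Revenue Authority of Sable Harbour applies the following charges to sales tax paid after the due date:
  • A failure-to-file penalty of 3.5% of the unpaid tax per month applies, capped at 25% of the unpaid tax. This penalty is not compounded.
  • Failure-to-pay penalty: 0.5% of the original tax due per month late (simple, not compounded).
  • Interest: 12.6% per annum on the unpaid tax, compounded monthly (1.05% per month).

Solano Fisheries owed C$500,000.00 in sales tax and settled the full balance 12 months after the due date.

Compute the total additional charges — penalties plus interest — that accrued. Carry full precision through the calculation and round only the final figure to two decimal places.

Failure-to-file: 12 × 3.5% × C$500,000.00 = C$210,000.00, capped at 25% × C$500,000.00 = C$125,000.00
Failure-to-pay penalty: 12 × 0.5% × C$500,000.00 = C$30,000.00
Interest: C$500,000.00 × ((1 + 0.0105)^12 − 1) = C$500,000.00 × 0.1335373… = C$66,768.6483…
Penalties + interest = C$155,000.0000 + C$66,768.6483… = C$221,768.65

C$221,768.65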